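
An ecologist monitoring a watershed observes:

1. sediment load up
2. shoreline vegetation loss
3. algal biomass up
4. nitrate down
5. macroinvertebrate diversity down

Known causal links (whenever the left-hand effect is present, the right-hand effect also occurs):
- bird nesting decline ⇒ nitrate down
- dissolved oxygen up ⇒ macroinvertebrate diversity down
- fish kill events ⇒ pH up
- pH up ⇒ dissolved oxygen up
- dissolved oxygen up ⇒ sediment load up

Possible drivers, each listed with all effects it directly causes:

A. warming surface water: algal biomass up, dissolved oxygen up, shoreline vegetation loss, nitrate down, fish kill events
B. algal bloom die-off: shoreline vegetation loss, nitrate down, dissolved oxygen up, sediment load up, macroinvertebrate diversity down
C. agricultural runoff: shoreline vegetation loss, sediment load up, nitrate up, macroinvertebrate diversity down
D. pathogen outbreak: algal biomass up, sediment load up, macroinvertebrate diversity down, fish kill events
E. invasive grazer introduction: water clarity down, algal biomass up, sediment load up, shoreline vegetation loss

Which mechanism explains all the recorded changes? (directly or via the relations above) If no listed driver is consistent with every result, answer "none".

A

Checking each candidate against the observations:
(A) warming surface water — accounts for every observation (sediment load up via dissolved oxygen up → sediment load up)
(B) algal bloom die-off — sediment load up match; shoreline vegetation loss match; algal biomass up miss; nitrate down match; macroinvertebrate diversity down match
(C) agricultural runoff — fails on algal biomass up, nitrate down (predicts nitrate up, not nitrate down)
(D) pathogen outbreak — sediment load up match; shoreline vegetation loss miss; algal biomass up match; nitrate down miss; macroinvertebrate diversity down match
(E) invasive grazer introduction — does not account for nitrate down, macroinvertebrate diversity down
Only (A) is consistent with every observation.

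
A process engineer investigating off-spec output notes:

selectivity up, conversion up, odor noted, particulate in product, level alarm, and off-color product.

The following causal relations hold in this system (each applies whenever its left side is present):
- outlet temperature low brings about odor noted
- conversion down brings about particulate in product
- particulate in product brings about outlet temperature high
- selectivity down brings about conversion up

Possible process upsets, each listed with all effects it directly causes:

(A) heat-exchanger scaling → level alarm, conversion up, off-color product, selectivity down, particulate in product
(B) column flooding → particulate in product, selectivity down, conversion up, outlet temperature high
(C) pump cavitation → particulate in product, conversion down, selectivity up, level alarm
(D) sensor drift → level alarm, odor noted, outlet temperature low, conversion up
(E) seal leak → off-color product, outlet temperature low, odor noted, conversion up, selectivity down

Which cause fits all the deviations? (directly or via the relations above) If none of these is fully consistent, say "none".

Testing each hypothesis:
(A) heat-exchanger scaling — fails on selectivity up, odor noted (predicts selectivity down, not selectivity up)
(B) column flooding — selectivity up miss; conversion up match; odor noted miss; particulate in product match; level alarm miss; off-color product miss
(C) pump cavitation — fails on conversion up, odor noted, off-color product (predicts conversion down, not conversion up)
(D) sensor drift — does not account for selectivity up, particulate in product, off-color product
(E) seal leak — fails on selectivity up, particulate in product, level alarm (predicts selectivity down, not selectivity up)
None of the listed candidates fits everything.

none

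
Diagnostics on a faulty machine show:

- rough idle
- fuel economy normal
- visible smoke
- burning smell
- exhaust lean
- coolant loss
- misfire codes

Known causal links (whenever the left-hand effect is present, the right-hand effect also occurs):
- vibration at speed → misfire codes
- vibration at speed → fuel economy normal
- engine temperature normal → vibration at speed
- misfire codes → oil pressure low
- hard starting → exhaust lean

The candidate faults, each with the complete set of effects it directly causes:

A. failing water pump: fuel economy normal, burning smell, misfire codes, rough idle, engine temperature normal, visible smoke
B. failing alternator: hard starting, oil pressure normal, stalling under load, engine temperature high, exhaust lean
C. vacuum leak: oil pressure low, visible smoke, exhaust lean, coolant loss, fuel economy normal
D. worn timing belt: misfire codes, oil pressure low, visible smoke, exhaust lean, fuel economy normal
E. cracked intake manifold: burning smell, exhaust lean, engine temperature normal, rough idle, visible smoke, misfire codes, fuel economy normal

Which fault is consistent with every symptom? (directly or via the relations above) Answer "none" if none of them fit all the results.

none

Testing each hypothesis:
(A) failing water pump — does not account for exhaust lean, coolant loss
(B) failing alternator — does not account for rough idle, fuel economy normal, visible smoke, burning smell, coolant loss, misfire codes
(C) vacuum leak — does not account for rough idle, burning smell, misfire codes
(D) worn timing belt — does not account for rough idle, burning smell, coolant loss
(E) cracked intake manifold — does not account for coolant loss
No candidate is consistent with all observations.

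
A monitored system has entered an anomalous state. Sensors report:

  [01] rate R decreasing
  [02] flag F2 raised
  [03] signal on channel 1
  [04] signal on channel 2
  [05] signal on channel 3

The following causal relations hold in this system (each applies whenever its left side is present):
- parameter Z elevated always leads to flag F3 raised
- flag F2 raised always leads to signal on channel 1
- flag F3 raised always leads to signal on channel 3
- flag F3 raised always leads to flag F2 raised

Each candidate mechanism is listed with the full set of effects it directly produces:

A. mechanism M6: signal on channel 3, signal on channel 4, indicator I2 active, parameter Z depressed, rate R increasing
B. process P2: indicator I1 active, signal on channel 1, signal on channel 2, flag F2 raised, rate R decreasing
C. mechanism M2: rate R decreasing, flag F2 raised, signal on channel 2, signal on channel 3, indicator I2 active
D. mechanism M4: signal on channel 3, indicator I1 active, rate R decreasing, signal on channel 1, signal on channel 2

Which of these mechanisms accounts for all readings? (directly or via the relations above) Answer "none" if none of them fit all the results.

C

Per-candidate check:
(A) mechanism M6 — rate R decreasing miss; flag F2 raised miss; signal on channel 1 miss; signal on channel 2 miss; signal on channel 3 match
(B) process P2 — rate R decreasing match; flag F2 raised match; signal on channel 1 match; signal on channel 2 match; signal on channel 3 miss
(C) mechanism M2 — accounts for every observation (signal on channel 1 through flag F2 raised → signal on channel 1)
(D) mechanism M4 — rate R decreasing match; flag F2 raised miss; signal on channel 1 match; signal on channel 2 match; signal on channel 3 match
Only (C) is consistent with every observation.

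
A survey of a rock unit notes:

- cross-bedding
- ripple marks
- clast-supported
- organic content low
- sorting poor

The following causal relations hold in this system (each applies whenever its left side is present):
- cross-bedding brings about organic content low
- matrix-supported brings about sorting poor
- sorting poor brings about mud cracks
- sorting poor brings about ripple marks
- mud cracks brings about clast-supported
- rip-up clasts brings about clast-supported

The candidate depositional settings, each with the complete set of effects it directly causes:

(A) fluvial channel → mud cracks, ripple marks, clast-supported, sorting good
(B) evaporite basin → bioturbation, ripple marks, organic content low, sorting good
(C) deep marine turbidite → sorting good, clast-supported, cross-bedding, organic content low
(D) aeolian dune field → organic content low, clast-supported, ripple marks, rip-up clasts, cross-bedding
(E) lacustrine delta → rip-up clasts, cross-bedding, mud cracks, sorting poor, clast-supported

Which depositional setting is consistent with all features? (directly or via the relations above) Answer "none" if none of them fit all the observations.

E

Testing each hypothesis:
(A) fluvial channel — cross-bedding -; ripple marks +; clast-supported +; organic content low -; sorting poor -
(B) evaporite basin — fails on cross-bedding, clast-supported, sorting poor (predicts sorting good, not sorting poor)
(C) deep marine turbidite — cross-bedding +; ripple marks -; clast-supported +; organic content low +; sorting poor -
(D) aeolian dune field — cross-bedding +; ripple marks +; clast-supported +; organic content low +; sorting poor -
(E) lacustrine delta — cross-bedding +; ripple marks + (via sorting poor → ripple marks); clast-supported +; organic content low + (via cross-bedding → organic content low); sorting poor +
(E) is the only candidate with no mismatches.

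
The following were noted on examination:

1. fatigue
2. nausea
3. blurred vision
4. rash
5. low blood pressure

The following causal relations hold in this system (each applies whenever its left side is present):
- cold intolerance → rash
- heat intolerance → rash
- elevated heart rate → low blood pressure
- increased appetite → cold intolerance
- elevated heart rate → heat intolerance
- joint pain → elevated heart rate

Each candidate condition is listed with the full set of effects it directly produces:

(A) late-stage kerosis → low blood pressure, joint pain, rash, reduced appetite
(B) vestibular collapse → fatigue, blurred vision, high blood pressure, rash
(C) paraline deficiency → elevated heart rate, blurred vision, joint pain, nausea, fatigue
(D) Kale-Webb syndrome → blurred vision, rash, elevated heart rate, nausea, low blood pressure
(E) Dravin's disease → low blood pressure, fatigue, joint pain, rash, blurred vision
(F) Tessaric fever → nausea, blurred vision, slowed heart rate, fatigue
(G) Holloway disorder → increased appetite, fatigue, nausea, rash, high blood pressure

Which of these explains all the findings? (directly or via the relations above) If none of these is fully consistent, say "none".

Testing each hypothesis:
(A) late-stage kerosis — fatigue miss; nausea miss; blurred vision miss; rash match; low blood pressure match
(B) vestibular collapse — fails on nausea, low blood pressure (predicts high blood pressure, not low blood pressure)
(C) paraline deficiency — accounts for every observation (rash through elevated heart rate → heat intolerance → rash)
(D) Kale-Webb syndrome — fatigue miss; nausea match; blurred vision match; rash match; low blood pressure match
(E) Dravin's disease — fatigue match; nausea miss; blurred vision match; rash match; low blood pressure match
(F) Tessaric fever — fatigue match; nausea match; blurred vision match; rash miss; low blood pressure miss
(G) Holloway disorder — fatigue match; nausea match; blurred vision miss; rash match; low blood pressure miss
(C) alone accounts for all the evidence.

C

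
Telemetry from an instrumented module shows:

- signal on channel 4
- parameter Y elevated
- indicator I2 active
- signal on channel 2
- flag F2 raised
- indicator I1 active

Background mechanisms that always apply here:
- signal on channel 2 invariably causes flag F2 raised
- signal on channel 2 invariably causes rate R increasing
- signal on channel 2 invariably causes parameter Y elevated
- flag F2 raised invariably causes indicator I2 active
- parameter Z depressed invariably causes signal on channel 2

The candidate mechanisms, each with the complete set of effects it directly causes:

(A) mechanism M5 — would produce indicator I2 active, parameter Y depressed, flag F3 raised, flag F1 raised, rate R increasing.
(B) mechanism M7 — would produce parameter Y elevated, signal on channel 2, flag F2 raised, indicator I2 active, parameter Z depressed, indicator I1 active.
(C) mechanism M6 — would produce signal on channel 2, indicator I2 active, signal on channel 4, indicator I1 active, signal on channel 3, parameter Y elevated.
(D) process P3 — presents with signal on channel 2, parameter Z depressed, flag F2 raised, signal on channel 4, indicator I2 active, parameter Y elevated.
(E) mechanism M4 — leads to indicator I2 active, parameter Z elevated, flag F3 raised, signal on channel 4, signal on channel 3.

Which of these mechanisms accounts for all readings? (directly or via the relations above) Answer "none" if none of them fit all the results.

Checking each candidate against the observations:
(A) mechanism M5 — signal on channel 4 -; parameter Y elevated -; indicator I2 active +; signal on channel 2 -; flag F2 raised -; indicator I1 active -
(B) mechanism M7 — does not account for signal on channel 4
(C) mechanism M6 — signal on channel 4 +; parameter Y elevated +; indicator I2 active +; signal on channel 2 +; flag F2 raised + (through signal on channel 2 → flag F2 raised); indicator I1 active +
(D) process P3 — signal on channel 4 +; parameter Y elevated +; indicator I2 active +; signal on channel 2 +; flag F2 raised +; indicator I1 active -
(E) mechanism M4 — signal on channel 4 +; parameter Y elevated -; indicator I2 active +; signal on channel 2 -; flag F2 raised -; indicator I1 active -
(C) alone accounts for all the evidence.

C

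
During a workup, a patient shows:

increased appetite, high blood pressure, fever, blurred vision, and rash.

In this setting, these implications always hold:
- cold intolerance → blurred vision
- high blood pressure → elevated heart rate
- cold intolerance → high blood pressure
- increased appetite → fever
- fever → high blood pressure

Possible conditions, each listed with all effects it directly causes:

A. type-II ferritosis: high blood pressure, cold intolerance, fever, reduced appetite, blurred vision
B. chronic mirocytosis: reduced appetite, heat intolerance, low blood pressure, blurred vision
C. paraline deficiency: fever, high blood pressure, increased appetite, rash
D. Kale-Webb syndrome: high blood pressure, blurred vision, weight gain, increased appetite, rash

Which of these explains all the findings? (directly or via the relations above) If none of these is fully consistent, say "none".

D

Testing each hypothesis:
(A) type-II ferritosis — fails on increased appetite, rash (predicts reduced appetite, not increased appetite)
(B) chronic mirocytosis — increased appetite NO; high blood pressure NO; fever NO; blurred vision yes; rash NO
(C) paraline deficiency — increased appetite yes; high blood pressure yes; fever yes; blurred vision NO; rash yes
(D) Kale-Webb syndrome — accounts for every observation (fever through increased appetite → fever)
(D) alone accounts for all the evidence.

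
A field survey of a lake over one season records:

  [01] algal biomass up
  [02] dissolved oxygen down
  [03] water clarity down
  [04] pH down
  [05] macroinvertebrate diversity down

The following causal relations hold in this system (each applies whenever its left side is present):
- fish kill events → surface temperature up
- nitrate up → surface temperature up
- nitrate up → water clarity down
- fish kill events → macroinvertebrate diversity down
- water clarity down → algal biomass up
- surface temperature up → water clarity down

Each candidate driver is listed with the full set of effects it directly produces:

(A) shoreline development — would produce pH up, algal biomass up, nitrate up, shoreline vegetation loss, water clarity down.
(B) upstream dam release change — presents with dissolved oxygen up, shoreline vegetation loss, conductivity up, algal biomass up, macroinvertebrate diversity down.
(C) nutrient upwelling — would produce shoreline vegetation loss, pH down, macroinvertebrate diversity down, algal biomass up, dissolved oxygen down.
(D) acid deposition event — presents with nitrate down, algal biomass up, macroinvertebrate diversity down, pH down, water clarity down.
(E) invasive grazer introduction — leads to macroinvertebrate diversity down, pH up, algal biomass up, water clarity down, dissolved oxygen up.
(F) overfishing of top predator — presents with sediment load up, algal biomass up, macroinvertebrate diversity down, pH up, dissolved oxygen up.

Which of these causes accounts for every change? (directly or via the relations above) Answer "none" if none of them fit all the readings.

Per-candidate check:
(A) shoreline development — fails on dissolved oxygen down, pH down, macroinvertebrate diversity down (predicts pH up, not pH down)
(B) upstream dam release change — fails on dissolved oxygen down, water clarity down, pH down (predicts dissolved oxygen up, not dissolved oxygen down)
(C) nutrient upwelling — does not account for water clarity down
(D) acid deposition event — algal biomass up yes; dissolved oxygen down NO; water clarity down yes; pH down yes; macroinvertebrate diversity down yes
(E) invasive grazer introduction — fails on dissolved oxygen down, pH down (predicts dissolved oxygen up, not dissolved oxygen down; predicts pH up, not pH down)
(F) overfishing of top predator — algal biomass up yes; dissolved oxygen down NO; water clarity down NO; pH down NO; macroinvertebrate diversity down yes
Every candidate fails on at least one observation.

none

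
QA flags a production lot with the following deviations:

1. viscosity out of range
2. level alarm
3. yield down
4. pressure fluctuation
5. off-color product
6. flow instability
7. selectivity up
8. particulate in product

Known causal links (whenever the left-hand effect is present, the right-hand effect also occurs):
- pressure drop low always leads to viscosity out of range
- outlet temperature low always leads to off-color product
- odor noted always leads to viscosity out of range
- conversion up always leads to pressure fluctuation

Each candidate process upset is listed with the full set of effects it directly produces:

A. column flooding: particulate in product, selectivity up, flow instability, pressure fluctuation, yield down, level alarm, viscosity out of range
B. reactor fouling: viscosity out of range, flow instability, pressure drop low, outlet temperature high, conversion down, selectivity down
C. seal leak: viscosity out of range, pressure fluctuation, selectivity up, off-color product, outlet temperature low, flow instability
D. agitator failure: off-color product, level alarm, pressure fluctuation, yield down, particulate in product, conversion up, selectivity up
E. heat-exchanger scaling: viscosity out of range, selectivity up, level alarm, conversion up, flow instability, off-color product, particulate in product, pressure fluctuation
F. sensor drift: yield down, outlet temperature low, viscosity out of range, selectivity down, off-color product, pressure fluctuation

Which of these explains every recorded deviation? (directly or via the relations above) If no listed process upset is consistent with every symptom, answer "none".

none

For each candidate, compare predicted effects to what was observed:
(A) column flooding — does not account for off-color product
(B) reactor fouling — viscosity out of range match; level alarm miss; yield down miss; pressure fluctuation miss; off-color product miss; flow instability match; selectivity up miss; particulate in product miss
(C) seal leak — viscosity out of range match; level alarm miss; yield down miss; pressure fluctuation match; off-color product match; flow instability match; selectivity up match; particulate in product miss
(D) agitator failure — does not account for viscosity out of range, flow instability
(E) heat-exchanger scaling — viscosity out of range match; level alarm match; yield down miss; pressure fluctuation match; off-color product match; flow instability match; selectivity up match; particulate in product match
(F) sensor drift — viscosity out of range match; level alarm miss; yield down match; pressure fluctuation match; off-color product match; flow instability miss; selectivity up miss; particulate in product miss
Every candidate fails on at least one observation.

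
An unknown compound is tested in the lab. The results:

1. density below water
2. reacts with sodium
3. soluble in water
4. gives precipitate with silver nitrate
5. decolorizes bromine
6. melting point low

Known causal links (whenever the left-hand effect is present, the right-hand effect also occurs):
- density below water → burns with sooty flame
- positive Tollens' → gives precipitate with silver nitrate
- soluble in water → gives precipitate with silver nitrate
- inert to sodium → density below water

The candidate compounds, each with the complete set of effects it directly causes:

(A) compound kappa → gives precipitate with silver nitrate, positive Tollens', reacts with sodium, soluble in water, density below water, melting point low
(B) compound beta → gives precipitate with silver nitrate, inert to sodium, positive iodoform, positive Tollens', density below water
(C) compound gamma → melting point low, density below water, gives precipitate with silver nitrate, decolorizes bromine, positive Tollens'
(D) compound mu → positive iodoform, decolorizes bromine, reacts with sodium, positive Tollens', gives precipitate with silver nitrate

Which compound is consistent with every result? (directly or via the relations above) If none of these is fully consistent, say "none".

none

Per-candidate check:
(A) compound kappa — density below water ✓; reacts with sodium ✓; soluble in water ✓; gives precipitate with silver nitrate ✓; decolorizes bromine ✗; melting point low ✓
(B) compound beta — fails on reacts with sodium, soluble in water, decolorizes bromine, melting point low (predicts inert to sodium, not reacts with sodium)
(C) compound gamma — density below water ✓; reacts with sodium ✗; soluble in water ✗; gives precipitate with silver nitrate ✓; decolorizes bromine ✓; melting point low ✓
(D) compound mu — does not account for density below water, soluble in water, melting point low
Every candidate fails on at least one observation.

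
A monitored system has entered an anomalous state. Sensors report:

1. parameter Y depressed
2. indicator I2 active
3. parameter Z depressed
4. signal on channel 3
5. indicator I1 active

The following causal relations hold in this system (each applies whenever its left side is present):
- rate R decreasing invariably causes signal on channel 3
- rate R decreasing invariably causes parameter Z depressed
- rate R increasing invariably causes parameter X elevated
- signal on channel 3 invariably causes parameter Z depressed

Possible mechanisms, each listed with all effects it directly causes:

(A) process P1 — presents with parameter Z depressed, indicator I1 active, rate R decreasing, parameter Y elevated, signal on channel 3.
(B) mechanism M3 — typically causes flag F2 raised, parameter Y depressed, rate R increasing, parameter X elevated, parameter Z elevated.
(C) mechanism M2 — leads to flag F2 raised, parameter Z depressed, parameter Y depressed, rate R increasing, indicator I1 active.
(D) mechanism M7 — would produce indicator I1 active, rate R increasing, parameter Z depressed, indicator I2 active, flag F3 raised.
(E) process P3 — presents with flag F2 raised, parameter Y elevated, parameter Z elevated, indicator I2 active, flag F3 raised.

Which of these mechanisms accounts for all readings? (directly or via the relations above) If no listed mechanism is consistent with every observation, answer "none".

For each candidate, compare predicted effects to what was observed:
(A) process P1 — parameter Y depressed NO; indicator I2 active NO; parameter Z depressed yes; signal on channel 3 yes; indicator I1 active yes
(B) mechanism M3 — fails on indicator I2 active, parameter Z depressed, signal on channel 3, indicator I1 active (predicts parameter Z elevated, not parameter Z depressed)
(C) mechanism M2 — parameter Y depressed yes; indicator I2 active NO; parameter Z depressed yes; signal on channel 3 NO; indicator I1 active yes
(D) mechanism M7 — does not account for parameter Y depressed, signal on channel 3
(E) process P3 — fails on parameter Y depressed, parameter Z depressed, signal on channel 3, indicator I1 active (predicts parameter Y elevated, not parameter Y depressed; predicts parameter Z elevated, not parameter Z depressed)
None of the listed candidates fits everything.

none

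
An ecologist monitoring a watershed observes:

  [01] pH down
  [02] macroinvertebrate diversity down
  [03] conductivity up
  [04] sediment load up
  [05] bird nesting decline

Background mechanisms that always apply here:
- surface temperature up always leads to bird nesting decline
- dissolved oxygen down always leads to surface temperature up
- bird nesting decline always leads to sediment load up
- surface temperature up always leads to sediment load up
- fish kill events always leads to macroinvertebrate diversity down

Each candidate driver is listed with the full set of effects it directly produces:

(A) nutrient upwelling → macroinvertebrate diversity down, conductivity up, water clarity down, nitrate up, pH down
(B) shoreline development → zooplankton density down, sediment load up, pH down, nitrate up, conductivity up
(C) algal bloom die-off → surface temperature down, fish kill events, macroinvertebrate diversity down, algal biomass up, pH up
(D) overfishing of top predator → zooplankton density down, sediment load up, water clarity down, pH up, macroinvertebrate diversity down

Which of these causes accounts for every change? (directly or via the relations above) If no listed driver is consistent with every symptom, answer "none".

Per-candidate check:
(A) nutrient upwelling — pH down ✓; macroinvertebrate diversity down ✓; conductivity up ✓; sediment load up ✗; bird nesting decline ✗
(B) shoreline development — does not account for macroinvertebrate diversity down, bird nesting decline
(C) algal bloom die-off — fails on pH down, conductivity up, sediment load up, bird nesting decline (predicts pH up, not pH down)
(D) overfishing of top predator — fails on pH down, conductivity up, bird nesting decline (predicts pH up, not pH down)
Every candidate fails on at least one observation.

none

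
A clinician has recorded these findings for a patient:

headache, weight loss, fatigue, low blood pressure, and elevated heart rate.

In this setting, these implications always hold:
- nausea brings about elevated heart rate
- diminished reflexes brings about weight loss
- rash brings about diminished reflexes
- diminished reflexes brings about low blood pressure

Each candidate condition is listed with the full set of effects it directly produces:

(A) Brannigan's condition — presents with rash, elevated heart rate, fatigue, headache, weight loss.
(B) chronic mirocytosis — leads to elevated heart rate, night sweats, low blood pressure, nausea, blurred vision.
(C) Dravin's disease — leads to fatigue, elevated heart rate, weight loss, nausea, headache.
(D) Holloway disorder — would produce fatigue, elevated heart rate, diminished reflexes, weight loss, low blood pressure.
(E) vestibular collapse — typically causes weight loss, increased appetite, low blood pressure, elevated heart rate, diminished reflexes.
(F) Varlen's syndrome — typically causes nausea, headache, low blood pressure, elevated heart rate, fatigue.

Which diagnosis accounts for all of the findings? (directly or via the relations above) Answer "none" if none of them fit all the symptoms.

Per-candidate check:
(A) Brannigan's condition — headache +; weight loss +; fatigue +; low blood pressure + (through rash → diminished reflexes → low blood pressure); elevated heart rate +
(B) chronic mirocytosis — headache -; weight loss -; fatigue -; low blood pressure +; elevated heart rate +
(C) Dravin's disease — does not account for low blood pressure
(D) Holloway disorder — does not account for headache
(E) vestibular collapse — does not account for headache, fatigue
(F) Varlen's syndrome — headache +; weight loss -; fatigue +; low blood pressure +; elevated heart rate +
(A) is the only candidate with no mismatches.

A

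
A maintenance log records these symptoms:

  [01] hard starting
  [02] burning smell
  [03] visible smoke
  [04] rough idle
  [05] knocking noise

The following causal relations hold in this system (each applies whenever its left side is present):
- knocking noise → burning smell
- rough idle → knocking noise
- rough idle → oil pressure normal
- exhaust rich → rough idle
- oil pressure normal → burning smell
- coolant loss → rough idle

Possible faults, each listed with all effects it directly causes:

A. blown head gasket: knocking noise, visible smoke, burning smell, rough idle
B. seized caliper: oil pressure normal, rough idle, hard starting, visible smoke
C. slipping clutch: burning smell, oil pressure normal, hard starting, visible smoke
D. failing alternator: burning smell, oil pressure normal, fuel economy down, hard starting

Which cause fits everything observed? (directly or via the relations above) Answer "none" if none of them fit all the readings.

B

Checking each candidate against the observations:
(A) blown head gasket — hard starting miss; burning smell match; visible smoke match; rough idle match; knocking noise match
(B) seized caliper — hard starting match; burning smell match (via oil pressure normal → burning smell); visible smoke match; rough idle match; knocking noise match (via rough idle → knocking noise)
(C) slipping clutch — hard starting match; burning smell match; visible smoke match; rough idle miss; knocking noise miss
(D) failing alternator — hard starting match; burning smell match; visible smoke miss; rough idle miss; knocking noise miss
Only (B) is consistent with every observation.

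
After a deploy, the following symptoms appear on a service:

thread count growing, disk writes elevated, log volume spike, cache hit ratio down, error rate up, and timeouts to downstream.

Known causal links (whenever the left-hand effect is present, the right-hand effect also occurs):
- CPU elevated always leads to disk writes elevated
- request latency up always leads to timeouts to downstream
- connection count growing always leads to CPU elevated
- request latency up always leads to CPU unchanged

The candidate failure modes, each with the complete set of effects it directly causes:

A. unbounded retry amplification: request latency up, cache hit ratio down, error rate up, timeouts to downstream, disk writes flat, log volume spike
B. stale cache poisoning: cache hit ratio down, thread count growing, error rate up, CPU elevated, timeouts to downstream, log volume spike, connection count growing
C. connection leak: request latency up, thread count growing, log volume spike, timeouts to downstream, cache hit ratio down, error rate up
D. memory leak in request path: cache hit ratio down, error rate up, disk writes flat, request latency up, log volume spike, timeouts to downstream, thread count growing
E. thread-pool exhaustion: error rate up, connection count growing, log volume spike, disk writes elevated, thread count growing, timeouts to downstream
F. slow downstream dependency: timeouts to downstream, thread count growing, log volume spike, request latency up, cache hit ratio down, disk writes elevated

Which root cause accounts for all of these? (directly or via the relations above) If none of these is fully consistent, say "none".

B

Checking each candidate against the observations:
(A) unbounded retry amplification — fails on thread count growing, disk writes elevated (predicts disk writes flat, not disk writes elevated)
(B) stale cache poisoning — thread count growing yes; disk writes elevated yes (via CPU elevated → disk writes elevated); log volume spike yes; cache hit ratio down yes; error rate up yes; timeouts to downstream yes
(C) connection leak — thread count growing yes; disk writes elevated NO; log volume spike yes; cache hit ratio down yes; error rate up yes; timeouts to downstream yes
(D) memory leak in request path — thread count growing yes; disk writes elevated NO; log volume spike yes; cache hit ratio down yes; error rate up yes; timeouts to downstream yes
(E) thread-pool exhaustion — thread count growing yes; disk writes elevated yes; log volume spike yes; cache hit ratio down NO; error rate up yes; timeouts to downstream yes
(F) slow downstream dependency — does not account for error rate up
(B) is the only candidate with no mismatches.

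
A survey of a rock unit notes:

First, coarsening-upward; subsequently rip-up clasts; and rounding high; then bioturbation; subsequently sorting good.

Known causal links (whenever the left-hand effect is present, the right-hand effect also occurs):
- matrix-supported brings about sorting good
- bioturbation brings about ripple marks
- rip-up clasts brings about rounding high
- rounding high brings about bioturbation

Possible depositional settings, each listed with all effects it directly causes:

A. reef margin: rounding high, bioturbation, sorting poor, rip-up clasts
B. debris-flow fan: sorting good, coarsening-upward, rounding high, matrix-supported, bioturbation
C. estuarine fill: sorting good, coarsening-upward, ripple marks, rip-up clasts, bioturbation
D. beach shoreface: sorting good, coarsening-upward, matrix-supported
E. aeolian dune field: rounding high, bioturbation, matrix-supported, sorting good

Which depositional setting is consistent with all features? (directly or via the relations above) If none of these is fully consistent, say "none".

C

Per-candidate check:
(A) reef margin — coarsening-upward NO; rip-up clasts yes; rounding high yes; bioturbation yes; sorting good NO
(B) debris-flow fan — does not account for rip-up clasts
(C) estuarine fill — accounts for every observation (rounding high by rip-up clasts → rounding high)
(D) beach shoreface — coarsening-upward yes; rip-up clasts NO; rounding high NO; bioturbation NO; sorting good yes
(E) aeolian dune field — coarsening-upward NO; rip-up clasts NO; rounding high yes; bioturbation yes; sorting good yes
(C) is the only candidate with no mismatches.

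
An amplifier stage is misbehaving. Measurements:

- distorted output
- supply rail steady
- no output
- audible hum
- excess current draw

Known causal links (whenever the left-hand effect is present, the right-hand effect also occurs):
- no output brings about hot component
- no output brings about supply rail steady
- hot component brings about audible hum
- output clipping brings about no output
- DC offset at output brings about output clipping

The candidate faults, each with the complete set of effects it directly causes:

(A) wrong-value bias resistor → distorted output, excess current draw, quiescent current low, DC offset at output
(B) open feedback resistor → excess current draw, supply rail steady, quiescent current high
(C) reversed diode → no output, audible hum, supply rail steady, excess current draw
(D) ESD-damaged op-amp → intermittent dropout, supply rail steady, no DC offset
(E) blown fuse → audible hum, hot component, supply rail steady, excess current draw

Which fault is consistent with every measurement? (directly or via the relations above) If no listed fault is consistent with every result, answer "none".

A

For each candidate, compare predicted effects to what was observed:
(A) wrong-value bias resistor — distorted output yes; supply rail steady yes (through DC offset at output → output clipping → no output → supply rail steady); no output yes (through DC offset at output → output clipping → no output); audible hum yes (through DC offset at output → output clipping → no output → hot component → audible hum); excess current draw yes
(B) open feedback resistor — distorted output NO; supply rail steady yes; no output NO; audible hum NO; excess current draw yes
(C) reversed diode — distorted output NO; supply rail steady yes; no output yes; audible hum yes; excess current draw yes
(D) ESD-damaged op-amp — distorted output NO; supply rail steady yes; no output NO; audible hum NO; excess current draw NO
(E) blown fuse — distorted output NO; supply rail steady yes; no output NO; audible hum yes; excess current draw yes
Only (A) is consistent with every observation.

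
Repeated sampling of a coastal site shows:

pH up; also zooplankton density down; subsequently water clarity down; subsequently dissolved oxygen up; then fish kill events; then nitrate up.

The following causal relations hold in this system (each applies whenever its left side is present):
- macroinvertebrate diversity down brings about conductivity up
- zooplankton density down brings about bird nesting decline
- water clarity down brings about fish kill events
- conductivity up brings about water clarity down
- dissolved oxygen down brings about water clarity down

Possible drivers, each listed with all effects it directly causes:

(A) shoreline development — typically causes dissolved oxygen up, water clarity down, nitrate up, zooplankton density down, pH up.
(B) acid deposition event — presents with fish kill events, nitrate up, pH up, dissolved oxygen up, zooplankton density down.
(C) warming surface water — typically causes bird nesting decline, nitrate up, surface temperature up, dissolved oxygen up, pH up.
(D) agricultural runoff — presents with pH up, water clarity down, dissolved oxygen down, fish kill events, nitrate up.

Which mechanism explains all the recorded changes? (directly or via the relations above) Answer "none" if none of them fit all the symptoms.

A

Testing each hypothesis:
(A) shoreline development — pH up +; zooplankton density down +; water clarity down +; dissolved oxygen up +; fish kill events + (by water clarity down → fish kill events); nitrate up +
(B) acid deposition event — pH up +; zooplankton density down +; water clarity down -; dissolved oxygen up +; fish kill events +; nitrate up +
(C) warming surface water — does not account for zooplankton density down, water clarity down, fish kill events
(D) agricultural runoff — fails on zooplankton density down, dissolved oxygen up (predicts dissolved oxygen down, not dissolved oxygen up)
Only (A) is consistent with every observation.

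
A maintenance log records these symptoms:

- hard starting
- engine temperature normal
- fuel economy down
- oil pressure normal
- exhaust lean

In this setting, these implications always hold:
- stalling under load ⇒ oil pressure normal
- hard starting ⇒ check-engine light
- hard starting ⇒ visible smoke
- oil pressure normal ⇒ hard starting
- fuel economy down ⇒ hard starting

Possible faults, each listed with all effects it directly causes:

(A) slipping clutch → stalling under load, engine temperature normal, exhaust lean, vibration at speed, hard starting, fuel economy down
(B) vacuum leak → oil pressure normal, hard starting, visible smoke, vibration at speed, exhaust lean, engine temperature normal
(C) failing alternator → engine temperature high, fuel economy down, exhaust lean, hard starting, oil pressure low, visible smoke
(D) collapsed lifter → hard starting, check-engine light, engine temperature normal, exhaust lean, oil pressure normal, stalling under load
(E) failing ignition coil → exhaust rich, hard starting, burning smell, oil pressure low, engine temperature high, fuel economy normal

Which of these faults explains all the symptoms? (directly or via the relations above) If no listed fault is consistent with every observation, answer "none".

A

Testing each hypothesis:
(A) slipping clutch — hard starting ✓; engine temperature normal ✓; fuel economy down ✓; oil pressure normal ✓ (via stalling under load → oil pressure normal); exhaust lean ✓
(B) vacuum leak — does not account for fuel economy down
(C) failing alternator — fails on engine temperature normal, oil pressure normal (predicts engine temperature high, not engine temperature normal; predicts oil pressure low, not oil pressure normal)
(D) collapsed lifter — hard starting ✓; engine temperature normal ✓; fuel economy down ✗; oil pressure normal ✓; exhaust lean ✓
(E) failing ignition coil — fails on engine temperature normal, fuel economy down, oil pressure normal, exhaust lean (predicts engine temperature high, not engine temperature normal; predicts fuel economy normal, not fuel economy down; predicts oil pressure low, not oil pressure normal; predicts exhaust rich, not exhaust lean)
(A) alone accounts for all the evidence.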